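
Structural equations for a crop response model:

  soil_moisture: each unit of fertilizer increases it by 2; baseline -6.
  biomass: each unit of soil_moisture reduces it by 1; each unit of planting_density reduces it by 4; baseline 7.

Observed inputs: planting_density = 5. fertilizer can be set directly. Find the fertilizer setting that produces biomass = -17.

Substituting into the biomass equation gives biomass = -2*fertilizer - 7.
Solve -2*fertilizer - 7 = -17: fertilizer = (-17 + 7) / -2 = 5.

fertilizer = 5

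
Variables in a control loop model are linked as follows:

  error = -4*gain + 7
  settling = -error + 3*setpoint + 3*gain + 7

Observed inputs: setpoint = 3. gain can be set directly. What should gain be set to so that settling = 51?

Substituting into the settling equation gives settling = 7*gain + 9.
Solve 7*gain + 9 = 51: gain = (51 - 9) / 7 = 6.

gain = 6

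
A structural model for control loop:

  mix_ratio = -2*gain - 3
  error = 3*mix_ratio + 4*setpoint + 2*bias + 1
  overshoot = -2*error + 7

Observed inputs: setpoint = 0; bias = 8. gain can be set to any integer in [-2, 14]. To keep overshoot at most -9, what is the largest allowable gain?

gain = 0

Substituting into the error equation gives error = -6*gain + 8.
Substituting into the overshoot equation gives overshoot = 12*gain - 9.
Require 12*gain - 9 ≤ -9, so gain ≤ 0.
The largest integer in [-2, 14] satisfying this is 0.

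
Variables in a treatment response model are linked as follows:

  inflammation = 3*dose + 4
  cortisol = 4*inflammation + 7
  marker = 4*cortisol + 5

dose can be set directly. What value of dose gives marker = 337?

Substituting into the cortisol equation gives cortisol = 12*dose + 23.
Substituting into the marker equation gives marker = 48*dose + 97.
Solve 48*dose + 97 = 337: dose = (337 - 97) / 48 = 5.

dose = 5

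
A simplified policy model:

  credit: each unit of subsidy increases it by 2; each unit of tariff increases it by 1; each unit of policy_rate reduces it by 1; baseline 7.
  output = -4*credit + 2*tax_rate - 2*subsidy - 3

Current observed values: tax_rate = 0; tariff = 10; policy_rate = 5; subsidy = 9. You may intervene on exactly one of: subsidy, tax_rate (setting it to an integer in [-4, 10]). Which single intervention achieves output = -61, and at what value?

set subsidy = 1

Intervening on subsidy: with other inputs at their observed values, output = -10*subsidy - 51. Solving for -61 gives subsidy = 1, within [-4, 10].
Intervening on tax_rate: output = 2*tax_rate - 141. Reaching -61 requires tax_rate = 40, outside [-4, 10].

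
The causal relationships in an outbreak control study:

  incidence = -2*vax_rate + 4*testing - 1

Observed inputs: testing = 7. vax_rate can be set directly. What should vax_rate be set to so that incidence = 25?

vax_rate = 1

Substituting into the incidence equation gives incidence = -2*vax_rate + 27.
Solve -2*vax_rate + 27 = 25: vax_rate = (25 - 27) / -2 = 1.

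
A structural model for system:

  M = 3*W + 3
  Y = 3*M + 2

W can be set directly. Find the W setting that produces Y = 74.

Substituting into the Y equation gives Y = 9*W + 11.
Solve 9*W + 11 = 74: W = (74 - 11) / 9 = 7.

W = 7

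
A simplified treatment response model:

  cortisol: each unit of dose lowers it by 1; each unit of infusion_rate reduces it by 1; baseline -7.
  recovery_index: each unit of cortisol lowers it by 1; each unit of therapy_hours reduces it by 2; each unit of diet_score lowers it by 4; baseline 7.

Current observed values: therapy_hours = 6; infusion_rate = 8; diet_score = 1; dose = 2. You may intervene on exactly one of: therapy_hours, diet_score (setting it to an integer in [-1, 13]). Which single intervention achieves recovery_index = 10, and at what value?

Intervening on therapy_hours: with other inputs at their observed values, recovery_index = -2*therapy_hours + 20. Solving for 10 gives therapy_hours = 5, within [-1, 13].
Intervening on diet_score: recovery_index = -4*diet_score + 12. Reaching 10 requires diet_score = 1/2, not an integer.

set therapy_hours = 5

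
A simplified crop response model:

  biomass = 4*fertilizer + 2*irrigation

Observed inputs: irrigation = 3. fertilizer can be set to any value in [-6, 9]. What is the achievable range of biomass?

-18 to 42

Substituting into the biomass equation gives biomass = 4*fertilizer + 6.
Linear in fertilizer, so extremes are at the endpoints: fertilizer = -6 gives biomass = -18; fertilizer = 9 gives biomass = 42.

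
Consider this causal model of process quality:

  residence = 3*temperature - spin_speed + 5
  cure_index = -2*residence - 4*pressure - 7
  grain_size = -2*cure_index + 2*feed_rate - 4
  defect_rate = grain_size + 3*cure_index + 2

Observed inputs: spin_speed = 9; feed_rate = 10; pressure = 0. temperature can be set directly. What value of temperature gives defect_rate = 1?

Substituting into the residence equation gives residence = 3*temperature - 4.
This gives cure_index = -6*temperature + 1.
grain_size becomes 12*temperature + 14.
Substituting into the defect_rate equation gives defect_rate = -6*temperature + 19.
Solve -6*temperature + 19 = 1: temperature = (1 - 19) / -6 = 3.

temperature = 3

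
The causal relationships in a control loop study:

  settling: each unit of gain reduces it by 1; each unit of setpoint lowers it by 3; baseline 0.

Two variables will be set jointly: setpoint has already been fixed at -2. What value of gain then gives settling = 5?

With setpoint held at -2:
Substituting into the settling equation gives settling = -gain + 6.
Solve -gain + 6 = 5: gain = (5 - 6) / -1 = 1.

gain = 1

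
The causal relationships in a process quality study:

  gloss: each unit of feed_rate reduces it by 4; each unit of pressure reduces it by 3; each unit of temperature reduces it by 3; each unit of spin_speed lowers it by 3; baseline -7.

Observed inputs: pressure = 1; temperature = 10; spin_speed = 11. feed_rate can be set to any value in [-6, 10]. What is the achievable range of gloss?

Substituting into the gloss equation gives gloss = -4*feed_rate - 73.
Linear in feed_rate, so extremes are at the endpoints: feed_rate = -6 gives gloss = -49; feed_rate = 10 gives gloss = -113.

-113 to -49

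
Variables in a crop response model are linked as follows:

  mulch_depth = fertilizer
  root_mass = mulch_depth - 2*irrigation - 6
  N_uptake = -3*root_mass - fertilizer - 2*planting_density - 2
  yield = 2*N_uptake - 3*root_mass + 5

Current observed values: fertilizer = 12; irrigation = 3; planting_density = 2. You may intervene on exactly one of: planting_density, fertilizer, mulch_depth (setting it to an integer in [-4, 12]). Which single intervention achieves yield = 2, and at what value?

set fertilizer = 9

Intervening on planting_density: yield = -4*planting_density - 23. Reaching 2 requires planting_density = -25/4, not an integer.
Intervening on fertilizer: with other inputs at their observed values, yield = -11*fertilizer + 101. Solving for 2 gives fertilizer = 9, within [-4, 12].
Intervening on mulch_depth: yield = -9*mulch_depth + 77. Reaching 2 requires mulch_depth = 25/3, not an integer.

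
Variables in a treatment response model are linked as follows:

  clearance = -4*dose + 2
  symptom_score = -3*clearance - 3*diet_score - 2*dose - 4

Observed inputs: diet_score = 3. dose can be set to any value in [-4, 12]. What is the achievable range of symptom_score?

Substituting into the symptom_score equation gives symptom_score = 10*dose - 19.
Linear in dose, so extremes are at the endpoints: dose = -4 gives symptom_score = -59; dose = 12 gives symptom_score = 101.

-59 to 101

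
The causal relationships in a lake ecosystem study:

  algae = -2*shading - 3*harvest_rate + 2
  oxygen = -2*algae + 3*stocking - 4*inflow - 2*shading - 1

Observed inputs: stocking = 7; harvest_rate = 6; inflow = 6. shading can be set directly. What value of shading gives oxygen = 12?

Substituting into the algae equation gives algae = -2*shading - 16.
oxygen becomes 2*shading + 28.
Solve 2*shading + 28 = 12: shading = (12 - 28) / 2 = -8.

shading = -8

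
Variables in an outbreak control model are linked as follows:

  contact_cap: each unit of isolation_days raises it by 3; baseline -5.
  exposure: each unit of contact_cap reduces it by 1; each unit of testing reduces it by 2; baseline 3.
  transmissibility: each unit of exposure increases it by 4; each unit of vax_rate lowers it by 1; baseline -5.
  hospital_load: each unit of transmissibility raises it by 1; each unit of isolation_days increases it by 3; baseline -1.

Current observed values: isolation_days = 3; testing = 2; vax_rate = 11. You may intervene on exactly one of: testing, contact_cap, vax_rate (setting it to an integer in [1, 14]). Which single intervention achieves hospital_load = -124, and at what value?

Intervening on testing: with other inputs at their observed values, hospital_load = -8*testing - 12. Solving for -124 gives testing = 14, within [1, 14].
Intervening on contact_cap: hospital_load = -4*contact_cap - 12. Reaching -124 requires contact_cap = 28, outside [1, 14].
Intervening on vax_rate: hospital_load = -vax_rate - 17. Reaching -124 requires vax_rate = 107, outside [1, 14].

set testing = 14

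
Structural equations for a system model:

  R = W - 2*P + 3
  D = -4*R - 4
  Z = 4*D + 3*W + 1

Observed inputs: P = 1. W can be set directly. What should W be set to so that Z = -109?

Substituting into the R equation gives R = W + 1.
Substituting into the D equation gives D = -4*W - 8.
Z becomes -13*W - 31.
Solve -13*W - 31 = -109: W = (-109 + 31) / -13 = 6.

W = 6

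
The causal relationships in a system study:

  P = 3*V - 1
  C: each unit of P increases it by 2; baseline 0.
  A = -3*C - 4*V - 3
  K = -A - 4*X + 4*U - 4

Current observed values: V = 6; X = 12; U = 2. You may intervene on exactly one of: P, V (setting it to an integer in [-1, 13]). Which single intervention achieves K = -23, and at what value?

set P = -1

Intervening on P: with other inputs at their observed values, K = 6*P - 17. Solving for -23 gives P = -1, within [-1, 13].
Intervening on V: K = 22*V - 47. Reaching -23 requires V = 12/11, not an integer.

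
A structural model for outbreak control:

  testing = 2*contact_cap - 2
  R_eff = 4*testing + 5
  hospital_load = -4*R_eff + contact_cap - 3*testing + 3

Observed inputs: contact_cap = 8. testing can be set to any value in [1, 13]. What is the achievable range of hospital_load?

Intervening on testing fixes its value directly, overriding its dependence on contact_cap.
Substituting into the hospital_load equation gives hospital_load = -19*testing - 9.
Linear in testing, so extremes are at the endpoints: testing = 1 gives hospital_load = -28; testing = 13 gives hospital_load = -256.

-256 to -28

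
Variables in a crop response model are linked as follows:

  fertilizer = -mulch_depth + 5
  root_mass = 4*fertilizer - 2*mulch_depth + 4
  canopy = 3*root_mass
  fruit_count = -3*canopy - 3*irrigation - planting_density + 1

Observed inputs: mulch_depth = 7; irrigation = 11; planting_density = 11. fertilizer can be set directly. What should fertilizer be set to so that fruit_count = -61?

Intervening on fertilizer fixes its value directly, overriding its dependence on mulch_depth.
Substituting into the root_mass equation gives root_mass = 4*fertilizer - 10.
Substituting into the canopy equation gives canopy = 12*fertilizer - 30.
Substituting into the fruit_count equation gives fruit_count = -36*fertilizer + 47.
Solve -36*fertilizer + 47 = -61: fertilizer = (-61 - 47) / -36 = 3.

fertilizer = 3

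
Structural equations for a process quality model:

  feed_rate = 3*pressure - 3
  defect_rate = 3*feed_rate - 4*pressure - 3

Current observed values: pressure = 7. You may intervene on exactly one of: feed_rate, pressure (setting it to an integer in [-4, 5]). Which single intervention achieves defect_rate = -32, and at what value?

set pressure = -4

Intervening on feed_rate: defect_rate = 3*feed_rate - 31. Reaching -32 requires feed_rate = -1/3, not an integer.
Intervening on pressure: with other inputs at their observed values, defect_rate = 5*pressure - 12. Solving for -32 gives pressure = -4, within [-4, 5].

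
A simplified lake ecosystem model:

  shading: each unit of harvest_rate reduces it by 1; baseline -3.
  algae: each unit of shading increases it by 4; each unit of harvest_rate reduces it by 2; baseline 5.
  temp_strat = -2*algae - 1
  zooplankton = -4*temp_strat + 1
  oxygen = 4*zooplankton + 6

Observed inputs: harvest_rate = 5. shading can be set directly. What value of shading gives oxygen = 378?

shading = 4

Intervening on shading fixes its value directly, overriding its dependence on harvest_rate.
Substituting into the algae equation gives algae = 4*shading - 5.
temp_strat becomes -8*shading + 9.
So zooplankton = 32*shading - 35.
oxygen becomes 128*shading - 134.
Solve 128*shading - 134 = 378: shading = (378 + 134) / 128 = 4.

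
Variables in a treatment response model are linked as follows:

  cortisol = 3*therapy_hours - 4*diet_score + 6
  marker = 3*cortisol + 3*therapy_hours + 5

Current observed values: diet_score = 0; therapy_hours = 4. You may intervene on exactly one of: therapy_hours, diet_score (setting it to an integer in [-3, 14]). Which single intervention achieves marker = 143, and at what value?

Intervening on therapy_hours: with other inputs at their observed values, marker = 12*therapy_hours + 23. Solving for 143 gives therapy_hours = 10, within [-3, 14].
Intervening on diet_score: marker = -12*diet_score + 71. Reaching 143 requires diet_score = -6, outside [-3, 14].

set therapy_hours = 10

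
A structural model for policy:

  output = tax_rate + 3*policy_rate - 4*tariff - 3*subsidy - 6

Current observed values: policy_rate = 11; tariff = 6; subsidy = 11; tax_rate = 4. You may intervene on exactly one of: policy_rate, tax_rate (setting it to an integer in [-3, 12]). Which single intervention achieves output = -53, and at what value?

set policy_rate = 2

Intervening on policy_rate: with other inputs at their observed values, output = 3*policy_rate - 59. Solving for -53 gives policy_rate = 2, within [-3, 12].
Intervening on tax_rate: output = tax_rate - 30. Reaching -53 requires tax_rate = -23, outside [-3, 12].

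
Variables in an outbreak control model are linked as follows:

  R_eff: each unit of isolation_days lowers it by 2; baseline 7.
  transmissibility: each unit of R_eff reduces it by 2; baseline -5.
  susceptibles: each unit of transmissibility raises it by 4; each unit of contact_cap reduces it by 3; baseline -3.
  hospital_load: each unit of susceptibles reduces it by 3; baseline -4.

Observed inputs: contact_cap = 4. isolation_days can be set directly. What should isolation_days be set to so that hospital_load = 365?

Substituting into the transmissibility equation gives transmissibility = 4*isolation_days - 19.
This gives susceptibles = 16*isolation_days - 91.
Substituting into the hospital_load equation gives hospital_load = -48*isolation_days + 269.
Solve -48*isolation_days + 269 = 365: isolation_days = (365 - 269) / -48 = -2.

isolation_days = -2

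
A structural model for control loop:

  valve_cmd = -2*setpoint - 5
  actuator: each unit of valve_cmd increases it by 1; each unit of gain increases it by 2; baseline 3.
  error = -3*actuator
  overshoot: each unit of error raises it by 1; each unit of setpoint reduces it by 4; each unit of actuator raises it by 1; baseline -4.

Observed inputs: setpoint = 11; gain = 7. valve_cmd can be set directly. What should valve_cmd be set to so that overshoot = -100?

valve_cmd = 9

Intervening on valve_cmd fixes its value directly, overriding its dependence on setpoint.
Substituting into the actuator equation gives actuator = valve_cmd + 17.
This gives error = -3*valve_cmd - 51.
overshoot becomes -2*valve_cmd - 82.
Solve -2*valve_cmd - 82 = -100: valve_cmd = (-100 + 82) / -2 = 9.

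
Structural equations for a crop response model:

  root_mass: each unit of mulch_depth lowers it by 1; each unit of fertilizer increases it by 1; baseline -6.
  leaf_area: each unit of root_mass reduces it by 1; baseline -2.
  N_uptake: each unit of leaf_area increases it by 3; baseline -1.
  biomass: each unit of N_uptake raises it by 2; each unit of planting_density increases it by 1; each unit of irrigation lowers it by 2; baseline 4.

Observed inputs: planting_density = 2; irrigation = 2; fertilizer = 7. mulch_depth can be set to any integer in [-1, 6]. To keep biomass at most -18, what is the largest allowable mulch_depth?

Substituting into the root_mass equation gives root_mass = -mulch_depth + 1.
leaf_area becomes mulch_depth - 3.
This gives N_uptake = 3*mulch_depth - 10.
Substituting into the biomass equation gives biomass = 6*mulch_depth - 18.
Require 6*mulch_depth - 18 ≤ -18, so mulch_depth ≤ 0.
The largest integer in [-1, 6] satisfying this is 0.

mulch_depth = 0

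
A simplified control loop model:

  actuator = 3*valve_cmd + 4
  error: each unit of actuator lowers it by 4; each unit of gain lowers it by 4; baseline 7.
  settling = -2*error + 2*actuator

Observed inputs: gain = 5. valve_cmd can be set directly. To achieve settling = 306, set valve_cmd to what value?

valve_cmd = 8

Substituting into the error equation gives error = -12*valve_cmd - 29.
So settling = 30*valve_cmd + 66.
Solve 30*valve_cmd + 66 = 306: valve_cmd = (306 - 66) / 30 = 8.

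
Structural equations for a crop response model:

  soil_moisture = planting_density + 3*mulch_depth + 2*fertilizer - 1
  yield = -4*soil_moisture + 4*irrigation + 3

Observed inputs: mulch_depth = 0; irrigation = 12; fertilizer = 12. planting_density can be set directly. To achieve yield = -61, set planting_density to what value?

planting_density = 5

Substituting into the soil_moisture equation gives soil_moisture = planting_density + 23.
Substituting into the yield equation gives yield = -4*planting_density - 41.
Solve -4*planting_density - 41 = -61: planting_density = (-61 + 41) / -4 = 5.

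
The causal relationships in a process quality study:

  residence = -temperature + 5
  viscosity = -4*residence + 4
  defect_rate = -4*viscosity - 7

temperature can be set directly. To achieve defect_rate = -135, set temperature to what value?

Substituting into the viscosity equation gives viscosity = 4*temperature - 16.
Substituting into the defect_rate equation gives defect_rate = -16*temperature + 57.
Solve -16*temperature + 57 = -135: temperature = (-135 - 57) / -16 = 12.

temperature = 12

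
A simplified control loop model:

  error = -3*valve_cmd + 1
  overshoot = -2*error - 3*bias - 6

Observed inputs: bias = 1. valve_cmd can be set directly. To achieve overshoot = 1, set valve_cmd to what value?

valve_cmd = 2

Substituting into the overshoot equation gives overshoot = 6*valve_cmd - 11.
Solve 6*valve_cmd - 11 = 1: valve_cmd = (1 + 11) / 6 = 2.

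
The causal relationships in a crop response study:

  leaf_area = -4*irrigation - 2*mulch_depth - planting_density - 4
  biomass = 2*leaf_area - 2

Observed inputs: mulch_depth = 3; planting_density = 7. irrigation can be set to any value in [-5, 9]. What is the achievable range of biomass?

Substituting into the leaf_area equation gives leaf_area = -4*irrigation - 17.
Substituting into the biomass equation gives biomass = -8*irrigation - 36.
Linear in irrigation, so extremes are at the endpoints: irrigation = -5 gives biomass = 4; irrigation = 9 gives biomass = -108.

-108 to 4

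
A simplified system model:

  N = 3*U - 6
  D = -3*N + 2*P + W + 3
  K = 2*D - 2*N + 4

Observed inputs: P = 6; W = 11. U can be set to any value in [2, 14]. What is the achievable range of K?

-232 to 56

Substituting into the D equation gives D = -9*U + 44.
Substituting into the K equation gives K = -24*U + 104.
Linear in U, so extremes are at the endpoints: U = 2 gives K = 56; U = 14 gives K = -232.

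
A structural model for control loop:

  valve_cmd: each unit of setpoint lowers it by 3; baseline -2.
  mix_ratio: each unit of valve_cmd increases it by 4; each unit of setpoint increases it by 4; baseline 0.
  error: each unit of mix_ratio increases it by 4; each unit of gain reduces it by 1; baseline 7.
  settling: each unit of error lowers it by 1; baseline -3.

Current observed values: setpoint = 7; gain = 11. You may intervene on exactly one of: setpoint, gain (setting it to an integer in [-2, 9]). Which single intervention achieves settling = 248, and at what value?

set gain = 2

Intervening on setpoint: settling = 32*setpoint + 33. Reaching 248 requires setpoint = 215/32, not an integer.
Intervening on gain: with other inputs at their observed values, settling = gain + 246. Solving for 248 gives gain = 2, within [-2, 9].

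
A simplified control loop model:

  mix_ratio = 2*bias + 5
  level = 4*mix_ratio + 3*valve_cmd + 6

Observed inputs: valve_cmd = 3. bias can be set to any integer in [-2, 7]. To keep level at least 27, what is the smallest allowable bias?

bias = -1

Substituting into the level equation gives level = 8*bias + 35.
Require 8*bias + 35 ≥ 27, so bias ≥ -1.
The smallest integer in [-2, 7] satisfying this is -1.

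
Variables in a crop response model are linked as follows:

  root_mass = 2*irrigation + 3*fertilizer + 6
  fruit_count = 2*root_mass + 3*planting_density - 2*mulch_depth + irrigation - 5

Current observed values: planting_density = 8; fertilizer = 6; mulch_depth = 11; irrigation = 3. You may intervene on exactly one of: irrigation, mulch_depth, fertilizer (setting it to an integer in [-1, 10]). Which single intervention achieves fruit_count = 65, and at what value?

Intervening on irrigation: with other inputs at their observed values, fruit_count = 5*irrigation + 45. Solving for 65 gives irrigation = 4, within [-1, 10].
Intervening on mulch_depth: fruit_count = -2*mulch_depth + 82. Reaching 65 requires mulch_depth = 17/2, not an integer.
Intervening on fertilizer: fruit_count = 6*fertilizer + 24. Reaching 65 requires fertilizer = 41/6, not an integer.

set irrigation = 4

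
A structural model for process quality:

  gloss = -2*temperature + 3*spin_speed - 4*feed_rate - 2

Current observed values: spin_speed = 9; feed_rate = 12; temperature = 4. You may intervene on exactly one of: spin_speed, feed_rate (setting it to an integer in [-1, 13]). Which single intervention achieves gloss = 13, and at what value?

Intervening on spin_speed: gloss = 3*spin_speed - 58. Reaching 13 requires spin_speed = 71/3, not an integer.
Intervening on feed_rate: with other inputs at their observed values, gloss = -4*feed_rate + 17. Solving for 13 gives feed_rate = 1, within [-1, 13].

set feed_rate = 1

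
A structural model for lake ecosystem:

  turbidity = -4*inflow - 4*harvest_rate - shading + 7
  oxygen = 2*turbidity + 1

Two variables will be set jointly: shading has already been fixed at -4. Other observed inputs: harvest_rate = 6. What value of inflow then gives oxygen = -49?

inflow = 3

With shading held at -4:
Substituting into the turbidity equation gives turbidity = -4*inflow - 13.
Substituting into the oxygen equation gives oxygen = -8*inflow - 25.
Solve -8*inflow - 25 = -49: inflow = (-49 + 25) / -8 = 3.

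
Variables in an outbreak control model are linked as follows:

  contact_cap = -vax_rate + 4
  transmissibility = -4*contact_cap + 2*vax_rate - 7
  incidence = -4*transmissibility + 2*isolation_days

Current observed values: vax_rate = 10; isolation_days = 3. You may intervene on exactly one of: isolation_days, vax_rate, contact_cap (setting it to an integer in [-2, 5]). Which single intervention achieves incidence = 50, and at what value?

set vax_rate = 2

Intervening on isolation_days: incidence = 2*isolation_days - 148. Reaching 50 requires isolation_days = 99, outside [-2, 5].
Intervening on vax_rate: with other inputs at their observed values, incidence = -24*vax_rate + 98. Solving for 50 gives vax_rate = 2, within [-2, 5].
Intervening on contact_cap: incidence = 16*contact_cap - 46. Reaching 50 requires contact_cap = 6, outside [-2, 5].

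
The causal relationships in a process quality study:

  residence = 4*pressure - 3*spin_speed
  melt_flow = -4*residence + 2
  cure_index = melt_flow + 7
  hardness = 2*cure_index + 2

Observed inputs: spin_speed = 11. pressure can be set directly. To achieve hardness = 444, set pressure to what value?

Substituting into the residence equation gives residence = 4*pressure - 33.
Substituting into the melt_flow equation gives melt_flow = -16*pressure + 134.
Substituting into the cure_index equation gives cure_index = -16*pressure + 141.
Substituting into the hardness equation gives hardness = -32*pressure + 284.
Solve -32*pressure + 284 = 444: pressure = (444 - 284) / -32 = -5.

pressure = -5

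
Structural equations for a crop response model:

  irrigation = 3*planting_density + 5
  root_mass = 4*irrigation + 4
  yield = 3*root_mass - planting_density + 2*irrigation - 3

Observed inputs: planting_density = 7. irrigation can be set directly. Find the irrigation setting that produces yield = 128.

irrigation = 9

Intervening on irrigation fixes its value directly, overriding its dependence on planting_density.
Substituting into the yield equation gives yield = 14*irrigation + 2.
Solve 14*irrigation + 2 = 128: irrigation = (128 - 2) / 14 = 9.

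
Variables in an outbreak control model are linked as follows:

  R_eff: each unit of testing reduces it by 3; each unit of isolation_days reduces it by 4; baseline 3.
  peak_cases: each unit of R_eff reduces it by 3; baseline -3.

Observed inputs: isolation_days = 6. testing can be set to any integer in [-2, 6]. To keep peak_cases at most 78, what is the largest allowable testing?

Substituting into the R_eff equation gives R_eff = -3*testing - 21.
Substituting into the peak_cases equation gives peak_cases = 9*testing + 60.
Require 9*testing + 60 ≤ 78, so testing ≤ 2.
The largest integer in [-2, 6] satisfying this is 2.

testing = 2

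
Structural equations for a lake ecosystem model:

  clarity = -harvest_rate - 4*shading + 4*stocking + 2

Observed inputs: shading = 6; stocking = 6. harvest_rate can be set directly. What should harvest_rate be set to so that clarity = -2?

Substituting into the clarity equation gives clarity = -harvest_rate + 2.
Solve -harvest_rate + 2 = -2: harvest_rate = (-2 - 2) / -1 = 4.

harvest_rate = 4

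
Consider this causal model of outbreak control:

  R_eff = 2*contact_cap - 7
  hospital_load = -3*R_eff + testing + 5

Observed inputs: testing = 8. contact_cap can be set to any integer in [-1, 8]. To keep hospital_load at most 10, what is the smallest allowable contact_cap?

Substituting into the hospital_load equation gives hospital_load = -6*contact_cap + 34.
Require -6*contact_cap + 34 ≤ 10, so contact_cap ≥ 4.
The smallest integer in [-1, 8] satisfying this is 4.

contact_cap = 4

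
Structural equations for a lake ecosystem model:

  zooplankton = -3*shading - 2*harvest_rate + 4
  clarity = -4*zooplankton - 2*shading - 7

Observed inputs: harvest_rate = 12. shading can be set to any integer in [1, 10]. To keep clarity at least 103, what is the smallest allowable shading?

shading = 3

Substituting into the zooplankton equation gives zooplankton = -3*shading - 20.
Substituting into the clarity equation gives clarity = 10*shading + 73.
Require 10*shading + 73 ≥ 103, so shading ≥ 3.
The smallest integer in [1, 10] satisfying this is 3.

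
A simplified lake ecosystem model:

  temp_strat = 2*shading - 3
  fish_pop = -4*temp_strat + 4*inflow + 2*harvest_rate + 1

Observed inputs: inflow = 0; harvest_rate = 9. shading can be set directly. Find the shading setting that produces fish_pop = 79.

shading = -6

Substituting into the fish_pop equation gives fish_pop = -8*shading + 31.
Solve -8*shading + 31 = 79: shading = (79 - 31) / -8 = -6.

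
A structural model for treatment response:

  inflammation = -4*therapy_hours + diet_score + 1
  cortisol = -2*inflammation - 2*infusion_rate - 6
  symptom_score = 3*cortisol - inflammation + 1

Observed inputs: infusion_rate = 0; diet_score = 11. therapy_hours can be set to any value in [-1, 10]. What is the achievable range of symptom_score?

Substituting into the inflammation equation gives inflammation = -4*therapy_hours + 12.
cortisol becomes 8*therapy_hours - 30.
Substituting into the symptom_score equation gives symptom_score = 28*therapy_hours - 101.
Linear in therapy_hours, so extremes are at the endpoints: therapy_hours = -1 gives symptom_score = -129; therapy_hours = 10 gives symptom_score = 179.

-129 to 179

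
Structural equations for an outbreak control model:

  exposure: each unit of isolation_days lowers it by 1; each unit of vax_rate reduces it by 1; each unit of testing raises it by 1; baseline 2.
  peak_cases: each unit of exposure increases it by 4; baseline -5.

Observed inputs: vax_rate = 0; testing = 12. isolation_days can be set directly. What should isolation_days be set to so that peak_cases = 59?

Substituting into the exposure equation gives exposure = -isolation_days + 14.
Substituting into the peak_cases equation gives peak_cases = -4*isolation_days + 51.
Solve -4*isolation_days + 51 = 59: isolation_days = (59 - 51) / -4 = -2.

isolation_days = -2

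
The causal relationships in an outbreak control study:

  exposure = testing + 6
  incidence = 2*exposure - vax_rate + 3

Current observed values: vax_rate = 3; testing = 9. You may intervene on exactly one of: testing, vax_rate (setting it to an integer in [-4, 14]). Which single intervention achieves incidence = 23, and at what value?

Intervening on testing: incidence = 2*testing + 12. Reaching 23 requires testing = 11/2, not an integer.
Intervening on vax_rate: with other inputs at their observed values, incidence = -vax_rate + 33. Solving for 23 gives vax_rate = 10, within [-4, 14].

set vax_rate = 10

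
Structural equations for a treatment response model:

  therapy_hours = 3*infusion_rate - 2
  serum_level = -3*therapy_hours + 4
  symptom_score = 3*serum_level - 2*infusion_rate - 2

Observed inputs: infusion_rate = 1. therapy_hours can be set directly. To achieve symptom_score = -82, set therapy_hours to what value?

Intervening on therapy_hours fixes its value directly, overriding its dependence on infusion_rate.
Substituting into the symptom_score equation gives symptom_score = -9*therapy_hours + 8.
Solve -9*therapy_hours + 8 = -82: therapy_hours = (-82 - 8) / -9 = 10.

therapy_hours = 10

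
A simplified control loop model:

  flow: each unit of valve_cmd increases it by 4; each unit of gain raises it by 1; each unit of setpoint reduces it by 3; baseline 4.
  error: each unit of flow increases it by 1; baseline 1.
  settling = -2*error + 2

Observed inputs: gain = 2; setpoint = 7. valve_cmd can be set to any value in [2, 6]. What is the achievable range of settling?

Substituting into the flow equation gives flow = 4*valve_cmd - 15.
error becomes 4*valve_cmd - 14.
So settling = -8*valve_cmd + 30.
Linear in valve_cmd, so extremes are at the endpoints: valve_cmd = 2 gives settling = 14; valve_cmd = 6 gives settling = -18.

-18 to 14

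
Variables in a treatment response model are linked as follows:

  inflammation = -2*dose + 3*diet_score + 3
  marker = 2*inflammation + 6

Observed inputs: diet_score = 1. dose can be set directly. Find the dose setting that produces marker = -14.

dose = 8

Substituting into the inflammation equation gives inflammation = -2*dose + 6.
Substituting into the marker equation gives marker = -4*dose + 18.
Solve -4*dose + 18 = -14: dose = (-14 - 18) / -4 = 8.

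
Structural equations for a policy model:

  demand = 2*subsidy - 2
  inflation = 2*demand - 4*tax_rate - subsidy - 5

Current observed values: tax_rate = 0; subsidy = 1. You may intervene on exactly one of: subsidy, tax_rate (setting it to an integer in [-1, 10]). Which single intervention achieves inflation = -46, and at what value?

set tax_rate = 10

Intervening on subsidy: inflation = 3*subsidy - 9. Reaching -46 requires subsidy = -37/3, not an integer.
Intervening on tax_rate: with other inputs at their observed values, inflation = -4*tax_rate - 6. Solving for -46 gives tax_rate = 10, within [-1, 10].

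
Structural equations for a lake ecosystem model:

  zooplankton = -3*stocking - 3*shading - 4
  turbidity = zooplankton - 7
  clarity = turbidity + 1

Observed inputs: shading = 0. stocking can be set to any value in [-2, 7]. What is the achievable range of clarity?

Substituting into the zooplankton equation gives zooplankton = -3*stocking - 4.
Substituting into the turbidity equation gives turbidity = -3*stocking - 11.
Substituting into the clarity equation gives clarity = -3*stocking - 10.
Linear in stocking, so extremes are at the endpoints: stocking = -2 gives clarity = -4; stocking = 7 gives clarity = -31.

-31 to -4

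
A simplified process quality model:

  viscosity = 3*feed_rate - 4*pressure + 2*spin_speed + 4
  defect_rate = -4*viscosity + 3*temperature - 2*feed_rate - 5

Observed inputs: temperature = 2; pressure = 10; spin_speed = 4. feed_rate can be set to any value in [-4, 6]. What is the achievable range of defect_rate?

29 to 169

Substituting into the viscosity equation gives viscosity = 3*feed_rate - 28.
Substituting into the defect_rate equation gives defect_rate = -14*feed_rate + 113.
Linear in feed_rate, so extremes are at the endpoints: feed_rate = -4 gives defect_rate = 169; feed_rate = 6 gives defect_rate = 29.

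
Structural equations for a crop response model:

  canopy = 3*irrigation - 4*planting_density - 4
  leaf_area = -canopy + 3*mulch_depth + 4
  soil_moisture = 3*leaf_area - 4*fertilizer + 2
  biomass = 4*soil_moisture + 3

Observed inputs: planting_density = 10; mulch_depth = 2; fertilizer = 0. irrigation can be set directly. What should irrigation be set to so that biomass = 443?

irrigation = 6

Substituting into the canopy equation gives canopy = 3*irrigation - 44.
Substituting into the leaf_area equation gives leaf_area = -3*irrigation + 54.
Substituting into the soil_moisture equation gives soil_moisture = -9*irrigation + 164.
Substituting into the biomass equation gives biomass = -36*irrigation + 659.
Solve -36*irrigation + 659 = 443: irrigation = (443 - 659) / -36 = 6.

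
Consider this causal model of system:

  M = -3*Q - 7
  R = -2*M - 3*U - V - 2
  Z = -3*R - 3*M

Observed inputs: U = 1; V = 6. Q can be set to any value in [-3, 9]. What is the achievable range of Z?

Substituting into the R equation gives R = 6*Q + 3.
Substituting into the Z equation gives Z = -9*Q + 12.
Linear in Q, so extremes are at the endpoints: Q = -3 gives Z = 39; Q = 9 gives Z = -69.

-69 to 39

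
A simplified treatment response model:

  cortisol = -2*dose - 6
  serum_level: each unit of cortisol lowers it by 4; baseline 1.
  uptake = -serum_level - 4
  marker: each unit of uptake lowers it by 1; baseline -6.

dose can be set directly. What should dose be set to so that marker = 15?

dose = -1

Substituting into the serum_level equation gives serum_level = 8*dose + 25.
So uptake = -8*dose - 29.
marker becomes 8*dose + 23.
Solve 8*dose + 23 = 15: dose = (15 - 23) / 8 = -1.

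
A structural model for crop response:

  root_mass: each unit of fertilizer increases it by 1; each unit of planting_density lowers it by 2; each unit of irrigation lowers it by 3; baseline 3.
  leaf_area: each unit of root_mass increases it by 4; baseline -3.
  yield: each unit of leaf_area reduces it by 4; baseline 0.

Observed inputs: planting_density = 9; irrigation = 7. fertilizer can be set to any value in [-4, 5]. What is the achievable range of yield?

Substituting into the root_mass equation gives root_mass = fertilizer - 36.
leaf_area becomes 4*fertilizer - 147.
So yield = -16*fertilizer + 588.
Linear in fertilizer, so extremes are at the endpoints: fertilizer = -4 gives yield = 652; fertilizer = 5 gives yield = 508.

508 to 652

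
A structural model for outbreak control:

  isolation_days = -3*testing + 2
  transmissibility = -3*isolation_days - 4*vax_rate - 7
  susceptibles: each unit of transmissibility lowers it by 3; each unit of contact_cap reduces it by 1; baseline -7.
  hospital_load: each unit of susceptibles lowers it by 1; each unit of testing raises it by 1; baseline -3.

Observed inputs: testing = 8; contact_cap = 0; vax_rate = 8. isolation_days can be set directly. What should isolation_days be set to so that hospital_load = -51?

isolation_days = -6

Intervening on isolation_days fixes its value directly, overriding its dependence on testing.
Substituting into the transmissibility equation gives transmissibility = -3*isolation_days - 39.
So susceptibles = 9*isolation_days + 110.
Substituting into the hospital_load equation gives hospital_load = -9*isolation_days - 105.
Solve -9*isolation_days - 105 = -51: isolation_days = (-51 + 105) / -9 = -6.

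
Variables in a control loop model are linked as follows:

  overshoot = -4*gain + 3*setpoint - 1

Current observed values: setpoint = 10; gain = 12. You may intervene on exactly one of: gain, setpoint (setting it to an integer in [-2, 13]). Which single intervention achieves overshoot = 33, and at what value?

set gain = -1

Intervening on gain: with other inputs at their observed values, overshoot = -4*gain + 29. Solving for 33 gives gain = -1, within [-2, 13].
Intervening on setpoint: overshoot = 3*setpoint - 49. Reaching 33 requires setpoint = 82/3, not an integer.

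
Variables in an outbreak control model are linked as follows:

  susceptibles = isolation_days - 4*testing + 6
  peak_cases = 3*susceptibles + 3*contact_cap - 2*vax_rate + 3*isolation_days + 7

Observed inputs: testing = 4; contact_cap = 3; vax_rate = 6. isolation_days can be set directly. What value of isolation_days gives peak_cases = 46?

isolation_days = 12

Substituting into the susceptibles equation gives susceptibles = isolation_days - 10.
So peak_cases = 6*isolation_days - 26.
Solve 6*isolation_days - 26 = 46: isolation_days = (46 + 26) / 6 = 12.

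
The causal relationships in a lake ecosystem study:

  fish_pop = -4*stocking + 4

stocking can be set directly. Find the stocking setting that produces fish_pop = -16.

stocking = 5

Solve -4*stocking + 4 = -16: stocking = (-16 - 4) / -4 = 5.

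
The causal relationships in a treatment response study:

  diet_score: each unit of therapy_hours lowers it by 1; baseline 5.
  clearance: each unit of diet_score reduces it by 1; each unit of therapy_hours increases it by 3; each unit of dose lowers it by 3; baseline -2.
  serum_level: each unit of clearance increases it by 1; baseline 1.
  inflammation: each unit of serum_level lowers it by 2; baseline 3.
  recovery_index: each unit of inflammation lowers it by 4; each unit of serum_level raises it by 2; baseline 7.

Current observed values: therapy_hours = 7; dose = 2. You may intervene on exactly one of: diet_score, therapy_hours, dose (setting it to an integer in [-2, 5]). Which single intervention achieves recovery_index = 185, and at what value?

set dose = 1

Intervening on diet_score: recovery_index = -10*diet_score + 135. Reaching 185 requires diet_score = -5, outside [-2, 5].
Intervening on therapy_hours: recovery_index = 40*therapy_hours - 125. Reaching 185 requires therapy_hours = 31/4, not an integer.
Intervening on dose: with other inputs at their observed values, recovery_index = -30*dose + 215. Solving for 185 gives dose = 1, within [-2, 5].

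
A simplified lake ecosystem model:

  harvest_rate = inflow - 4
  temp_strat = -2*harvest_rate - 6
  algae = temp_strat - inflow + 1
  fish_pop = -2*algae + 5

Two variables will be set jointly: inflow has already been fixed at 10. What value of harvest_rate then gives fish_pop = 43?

harvest_rate = 2

With inflow held at 10:
Intervening on harvest_rate fixes its value directly, overriding its dependence on inflow.
Substituting into the algae equation gives algae = -2*harvest_rate - 15.
Substituting into the fish_pop equation gives fish_pop = 4*harvest_rate + 35.
Solve 4*harvest_rate + 35 = 43: harvest_rate = (43 - 35) / 4 = 2.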